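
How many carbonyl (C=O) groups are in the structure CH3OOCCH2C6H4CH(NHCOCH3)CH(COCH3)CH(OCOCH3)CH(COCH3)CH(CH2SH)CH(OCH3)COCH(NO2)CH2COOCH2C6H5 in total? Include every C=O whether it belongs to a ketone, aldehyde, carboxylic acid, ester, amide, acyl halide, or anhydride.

CH3OOC: ester, 1 C=O (running total 1).
CH(NHCOCH3): amide, 1 C=O (running total 2).
CH(COCH3): ketone, 1 C=O (running total 3).
CH(OCOCH3): ester, 1 C=O (running total 4).
CH(COCH3): ketone, 1 C=O (running total 5).
CO: ketone, 1 C=O (running total 6).
CH2COOCH2: ester, 1 C=O (running total 7).

7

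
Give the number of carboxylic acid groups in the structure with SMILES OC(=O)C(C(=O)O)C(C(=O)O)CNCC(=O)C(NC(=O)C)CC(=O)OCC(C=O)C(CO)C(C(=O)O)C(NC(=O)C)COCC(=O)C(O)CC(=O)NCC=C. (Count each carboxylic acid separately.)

4

–COOH: carbonyl C bonded to –OH and C → carboxylic acid (the –OH is not a separate alcohol).
pendant –COOH: carbonyl C bonded to C and –OH → carboxylic acid.
pendant –COOH: carbonyl C bonded to C and –OH → carboxylic acid.
C–N–C with sp³ carbons and no adjacent C=O → amine (secondary).
–C(=O)– with carbon on both sides → ketone.
pendant –NHC(=O)CH3: N bonded to a carbonyl → amide (not amine).
–C(=O)–O–C with C on the carbonyl side → ester.
pendant –CHO: carbonyl C bonded to C and H → aldehyde.
pendant –CH2OH on an sp³ backbone C → alcohol.
pendant –COOH: carbonyl C bonded to C and –OH → carboxylic acid.
pendant –NHC(=O)CH3: N bonded to a carbonyl → amide (not amine).
C–O–C with sp³ carbons on both sides and no adjacent C=O → ether.
–C(=O)– with carbon on both sides → ketone.
–OH on an sp³ carbon → alcohol (secondary).
–C(=O)–N– linkage → amide (the N is not an amine).
C=C double bond → alkene.
Carboxylic acid appears at: HOOC, CH(COOH), CH(COOH), CH(COOH) → 4.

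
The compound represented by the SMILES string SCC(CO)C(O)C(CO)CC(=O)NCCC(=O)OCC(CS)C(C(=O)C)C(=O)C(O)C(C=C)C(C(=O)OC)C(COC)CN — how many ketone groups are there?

–SH on an sp³ carbon → thiol.
pendant –CH2OH on an sp³ backbone C → alcohol.
–OH on an sp³ carbon → alcohol (secondary).
pendant –CH2OH on an sp³ backbone C → alcohol.
–C(=O)–N– linkage → amide (the N is not an amine).
–C(=O)–O–C with C on the carbonyl side → ester.
pendant –CH2SH → thiol.
pendant –COCH3: carbonyl C bonded to two carbons → ketone.
–C(=O)– with carbon on both sides → ketone.
–OH on an sp³ carbon → alcohol (secondary).
pendant –CH=CH2: C=C double bond → alkene.
pendant –COOCH3: carbonyl C bonded to C and –OCH3 → ester.
pendant –CH2OCH3: C–O–C linkage → ether.
–NH2 on an sp³ carbon with no adjacent C=O → amine.
Ketone appears at: CH(COCH3), CO → 2.

2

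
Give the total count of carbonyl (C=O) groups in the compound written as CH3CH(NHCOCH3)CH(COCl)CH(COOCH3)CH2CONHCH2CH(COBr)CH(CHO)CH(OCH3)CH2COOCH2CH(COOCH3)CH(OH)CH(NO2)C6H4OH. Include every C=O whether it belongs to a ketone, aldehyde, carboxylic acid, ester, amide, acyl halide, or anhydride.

CH(NHCOCH3): amide, 1 C=O (running total 1).
CH(COCl): acyl halide, 1 C=O (running total 2).
CH(COOCH3): ester, 1 C=O (running total 3).
CH2CONHCH2: amide, 1 C=O (running total 4).
CH(COBr): acyl halide, 1 C=O (running total 5).
CH(CHO): aldehyde, 1 C=O (running total 6).
CH2COOCH2: ester, 1 C=O (running total 7).
CH(COOCH3): ester, 1 C=O (running total 8).

8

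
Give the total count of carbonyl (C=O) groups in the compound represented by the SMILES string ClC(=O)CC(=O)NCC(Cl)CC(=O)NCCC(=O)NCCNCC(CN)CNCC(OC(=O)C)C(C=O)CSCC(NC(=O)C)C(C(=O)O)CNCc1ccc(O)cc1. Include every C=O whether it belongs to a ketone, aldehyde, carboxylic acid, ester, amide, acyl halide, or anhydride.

8

ClCO: acyl halide, 1 C=O (running total 1).
CH2CONHCH2: amide, 1 C=O (running total 2).
CH2CONHCH2: amide, 1 C=O (running total 3).
CH2CONHCH2: amide, 1 C=O (running total 4).
CH(OCOCH3): ester, 1 C=O (running total 5).
CH(CHO): aldehyde, 1 C=O (running total 6).
CH(NHCOCH3): amide, 1 C=O (running total 7).
CH(COOH): carboxylic acid, 1 C=O (running total 8).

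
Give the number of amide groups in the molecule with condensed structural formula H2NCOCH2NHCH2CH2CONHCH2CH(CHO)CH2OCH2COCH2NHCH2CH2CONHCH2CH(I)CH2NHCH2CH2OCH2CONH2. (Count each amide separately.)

Reading the structure from left to right:
  H2NCO: –C(=O)NH2: carbonyl C bonded to C and to N → amide (the N is not a separate amine).
  CH2NHCH2: C–N–C with sp³ carbons and no adjacent C=O → amine (secondary).
  CH2CONHCH2: –C(=O)–N– linkage → amide (the N is not an amine).
  CH(CHO): pendant –CHO: carbonyl C bonded to C and H → aldehyde.
  CH2OCH2: C–O–C with sp³ carbons on both sides and no adjacent C=O → ether.
  CO: –C(=O)– with carbon on both sides → ketone.
  CH2NHCH2: C–N–C with sp³ carbons and no adjacent C=O → amine (secondary).
  CH2CONHCH2: –C(=O)–N– linkage → amide (the N is not an amine).
  CH(I): halogen on an sp³ carbon → alkyl halide.
  CH2NHCH2: C–N–C with sp³ carbons and no adjacent C=O → amine (secondary).
  CH2OCH2: C–O–C with sp³ carbons on both sides and no adjacent C=O → ether.
  CONH2: –C(=O)NH2: carbonyl C bonded to C and to N → amide (the N is not a separate amine).
Amide appears at: H2NCO, CH2CONHCH2, CH2CONHCH2, CONH2 → 4.

4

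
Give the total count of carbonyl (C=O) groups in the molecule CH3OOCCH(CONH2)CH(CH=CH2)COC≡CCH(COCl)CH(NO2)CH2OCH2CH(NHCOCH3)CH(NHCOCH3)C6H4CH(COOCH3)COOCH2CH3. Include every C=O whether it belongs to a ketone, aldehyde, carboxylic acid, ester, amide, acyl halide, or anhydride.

8

CH3OOC: ester, 1 C=O (running total 1).
CH(CONH2): amide, 1 C=O (running total 2).
CO: ketone, 1 C=O (running total 3).
CH(COCl): acyl halide, 1 C=O (running total 4).
CH(NHCOCH3): amide, 1 C=O (running total 5).
CH(NHCOCH3): amide, 1 C=O (running total 6).
CH(COOCH3): ester, 1 C=O (running total 7).
COOCH2CH3: ester, 1 C=O (running total 8).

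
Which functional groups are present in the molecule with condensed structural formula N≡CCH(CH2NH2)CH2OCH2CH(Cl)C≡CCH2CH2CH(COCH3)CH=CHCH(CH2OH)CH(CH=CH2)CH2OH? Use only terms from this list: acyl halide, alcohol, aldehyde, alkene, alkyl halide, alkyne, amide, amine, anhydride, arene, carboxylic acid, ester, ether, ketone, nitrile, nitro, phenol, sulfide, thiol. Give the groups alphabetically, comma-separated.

alcohol, alkene, alkyl halide, alkyne, amine, ether, ketone, nitrile

Taking each segment in turn:
  N≡C: N≡C–: carbon triple-bonded to nitrogen → nitrile.
  CH(CH2NH2): pendant –CH2NH2: N on sp³ C, no adjacent C=O → amine.
  CH2OCH2: C–O–C with sp³ carbons on both sides and no adjacent C=O → ether.
  CH(Cl): halogen on an sp³ carbon → alkyl halide.
  C≡C: C≡C triple bond → alkyne.
  CH(COCH3): pendant –COCH3: carbonyl C bonded to two carbons → ketone.
  CH=CH: C=C double bond → alkene.
  CH(CH2OH): pendant –CH2OH on an sp³ backbone C → alcohol.
  CH(CH=CH2): pendant –CH=CH2: C=C double bond → alkene.
  CH2OH: –OH on an sp³ carbon → alcohol.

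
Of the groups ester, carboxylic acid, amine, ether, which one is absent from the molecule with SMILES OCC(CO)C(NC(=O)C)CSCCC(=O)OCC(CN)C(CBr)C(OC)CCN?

carboxylic acid

ether: present (CH(OCH3) — pendant –OCH3: C–O–C with sp³ C, no adjacent C=O → ether).
ester: present (CH2COOCH2 — –C(=O)–O–C with C on the carbonyl side → ester).
amine: present (CH(CH2NH2) — pendant –CH2NH2: N on sp³ C, no adjacent C=O → amine).
carboxylic acid: absent. In CH2COOCH2, the acyl oxygen is bonded to carbon (–O–C), not to H, so this is an ester. In CH(NHCOCH3), the carbonyl is bonded to nitrogen, not to –OH; that is an amide.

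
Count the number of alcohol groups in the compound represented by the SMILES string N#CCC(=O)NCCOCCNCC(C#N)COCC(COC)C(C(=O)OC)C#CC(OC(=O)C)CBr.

0

N≡C–: carbon triple-bonded to nitrogen → nitrile.
–C(=O)–N– linkage → amide (the N is not an amine).
C–O–C with sp³ carbons on both sides and no adjacent C=O → ether.
C–N–C with sp³ carbons and no adjacent C=O → amine (secondary).
pendant –C≡N: nitrile.
C–O–C with sp³ carbons on both sides and no adjacent C=O → ether.
pendant –CH2OCH3: C–O–C linkage → ether.
pendant –COOCH3: carbonyl C bonded to C and –OCH3 → ester.
C≡C triple bond → alkyne.
pendant –OC(=O)CH3: an acyloxy group → ester.
halogen on an sp³ carbon → alkyl halide.
No segment is a alcohol: CH2OCH2 is ether, not alcohol; CH2OCH2 is ether, not alcohol; CH(CH2OCH3) is ether, not alcohol. → 0.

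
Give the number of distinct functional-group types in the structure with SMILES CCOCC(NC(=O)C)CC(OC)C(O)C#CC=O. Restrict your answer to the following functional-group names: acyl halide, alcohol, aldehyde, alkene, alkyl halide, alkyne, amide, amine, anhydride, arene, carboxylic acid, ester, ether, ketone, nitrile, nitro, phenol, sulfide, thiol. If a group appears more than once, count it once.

5

Reading the structure from left to right:
  CH2OCH2: C–O–C with sp³ carbons on both sides and no adjacent C=O → ether.
  CH(NHCOCH3): pendant –NHC(=O)CH3: N bonded to a carbonyl → amide (not amine).
  CH(OCH3): pendant –OCH3: C–O–C with sp³ C, no adjacent C=O → ether.
  CH(OH): –OH on an sp³ carbon → alcohol (secondary).
  C≡C: C≡C triple bond → alkyne.
  CHO: terminal –CHO: carbonyl C bonded to H and C → aldehyde.
Distinct types present: alcohol, aldehyde, alkyne, amide, ether.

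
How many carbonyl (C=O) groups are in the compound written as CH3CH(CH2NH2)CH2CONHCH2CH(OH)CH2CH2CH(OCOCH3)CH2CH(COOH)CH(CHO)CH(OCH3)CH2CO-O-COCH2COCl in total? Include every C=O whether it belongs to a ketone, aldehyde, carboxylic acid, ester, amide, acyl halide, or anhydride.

7

CH2CONHCH2: amide, 1 C=O (running total 1).
CH(OCOCH3): ester, 1 C=O (running total 2).
CH(COOH): carboxylic acid, 1 C=O (running total 3).
CH(CHO): aldehyde, 1 C=O (running total 4).
CH2CO-O-COCH2: anhydride, 2 C=O (running total 6).
COCl: acyl halide, 1 C=O (running total 7).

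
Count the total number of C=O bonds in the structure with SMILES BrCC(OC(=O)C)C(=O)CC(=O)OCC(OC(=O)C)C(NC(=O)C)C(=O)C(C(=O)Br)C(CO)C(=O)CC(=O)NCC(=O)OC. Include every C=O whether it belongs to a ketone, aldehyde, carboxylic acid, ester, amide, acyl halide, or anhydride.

CH(OCOCH3): ester, 1 C=O (running total 1).
CO: ketone, 1 C=O (running total 2).
CH2COOCH2: ester, 1 C=O (running total 3).
CH(OCOCH3): ester, 1 C=O (running total 4).
CH(NHCOCH3): amide, 1 C=O (running total 5).
CO: ketone, 1 C=O (running total 6).
CH(COBr): acyl halide, 1 C=O (running total 7).
CO: ketone, 1 C=O (running total 8).
CH2CONHCH2: amide, 1 C=O (running total 9).
COOCH3: ester, 1 C=O (running total 10).

10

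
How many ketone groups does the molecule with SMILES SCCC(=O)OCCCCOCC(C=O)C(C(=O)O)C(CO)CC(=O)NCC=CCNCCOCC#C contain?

Taking each segment in turn:
  HSCH2: –SH on an sp³ carbon → thiol.
  CH2COOCH2: –C(=O)–O–C with C on the carbonyl side → ester.
  CH2OCH2: C–O–C with sp³ carbons on both sides and no adjacent C=O → ether.
  CH(CHO): pendant –CHO: carbonyl C bonded to C and H → aldehyde.
  CH(COOH): pendant –COOH: carbonyl C bonded to C and –OH → carboxylic acid.
  CH(CH2OH): pendant –CH2OH on an sp³ backbone C → alcohol.
  CH2CONHCH2: –C(=O)–N– linkage → amide (the N is not an amine).
  CH=CH: C=C double bond → alkene.
  CH2NHCH2: C–N–C with sp³ carbons and no adjacent C=O → amine (secondary).
  CH2OCH2: C–O–C with sp³ carbons on both sides and no adjacent C=O → ether.
  C≡CH: C≡C triple bond → alkyne.
No segment is a ketone: CH2COOCH2 is ester, not ketone; CH(CHO) is aldehyde, not ketone; CH(COOH) is carboxylic acid, not ketone. → 0.

0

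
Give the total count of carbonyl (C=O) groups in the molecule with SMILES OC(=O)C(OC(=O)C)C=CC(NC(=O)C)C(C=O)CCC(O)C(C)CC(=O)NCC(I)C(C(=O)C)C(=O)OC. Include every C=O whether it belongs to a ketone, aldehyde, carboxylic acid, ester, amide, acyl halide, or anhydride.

7

HOOC: carboxylic acid, 1 C=O (running total 1).
CH(OCOCH3): ester, 1 C=O (running total 2).
CH(NHCOCH3): amide, 1 C=O (running total 3).
CH(CHO): aldehyde, 1 C=O (running total 4).
CH2CONHCH2: amide, 1 C=O (running total 5).
CH(COCH3): ketone, 1 C=O (running total 6).
COOCH3: ester, 1 C=O (running total 7).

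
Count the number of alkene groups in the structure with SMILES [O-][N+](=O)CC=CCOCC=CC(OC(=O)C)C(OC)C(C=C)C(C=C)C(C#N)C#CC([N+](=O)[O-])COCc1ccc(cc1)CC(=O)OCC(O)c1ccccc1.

–NO2 on carbon → nitro group.
C=C double bond → alkene.
C–O–C with sp³ carbons on both sides and no adjacent C=O → ether.
C=C double bond → alkene.
pendant –OC(=O)CH3: an acyloxy group → ester.
pendant –OCH3: C–O–C with sp³ C, no adjacent C=O → ether.
pendant –CH=CH2: C=C double bond → alkene.
pendant –CH=CH2: C=C double bond → alkene.
pendant –C≡N: nitrile.
C≡C triple bond → alkyne.
–NO2 on an sp³ carbon → nitro (the N=O is not a carbonyl).
C–O–C with sp³ carbons on both sides and no adjacent C=O → ether.
para-disubstituted benzene ring → arene.
–C(=O)–O–C with C on the carbonyl side → ester.
–OH on an sp³ carbon → alcohol (secondary).
–C6H5 phenyl ring → arene.
Alkene appears at: CH=CH, CH=CH, CH(CH=CH2), CH(CH=CH2) → 4.

4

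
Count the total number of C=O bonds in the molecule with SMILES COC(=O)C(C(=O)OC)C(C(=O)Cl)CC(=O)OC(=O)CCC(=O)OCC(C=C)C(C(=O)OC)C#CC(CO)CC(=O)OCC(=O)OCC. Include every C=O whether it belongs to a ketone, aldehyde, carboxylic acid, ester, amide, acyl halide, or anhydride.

9

CH3OOC: ester, 1 C=O (running total 1).
CH(COOCH3): ester, 1 C=O (running total 2).
CH(COCl): acyl halide, 1 C=O (running total 3).
CH2CO-O-COCH2: anhydride, 2 C=O (running total 5).
CH2COOCH2: ester, 1 C=O (running total 6).
CH(COOCH3): ester, 1 C=O (running total 7).
CH2COOCH2: ester, 1 C=O (running total 8).
COOCH2CH3: ester, 1 C=O (running total 9).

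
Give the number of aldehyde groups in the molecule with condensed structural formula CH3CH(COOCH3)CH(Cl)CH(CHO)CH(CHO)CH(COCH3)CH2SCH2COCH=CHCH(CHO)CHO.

4

Reading the structure from left to right:
  CH(COOCH3): pendant –COOCH3: carbonyl C bonded to C and –OCH3 → ester.
  CH(Cl): halogen on an sp³ carbon → alkyl halide.
  CH(CHO): pendant –CHO: carbonyl C bonded to C and H → aldehyde.
  CH(CHO): pendant –CHO: carbonyl C bonded to C and H → aldehyde.
  CH(COCH3): pendant –COCH3: carbonyl C bonded to two carbons → ketone.
  CH2SCH2: C–S–C linkage → sulfide (thioether).
  CO: –C(=O)– with carbon on both sides → ketone.
  CH=CH: C=C double bond → alkene.
  CH(CHO): pendant –CHO: carbonyl C bonded to C and H → aldehyde.
  CHO: terminal –CHO: carbonyl C bonded to H and C → aldehyde.
Aldehyde appears at: CH(CHO), CH(CHO), CH(CHO), CHO → 4.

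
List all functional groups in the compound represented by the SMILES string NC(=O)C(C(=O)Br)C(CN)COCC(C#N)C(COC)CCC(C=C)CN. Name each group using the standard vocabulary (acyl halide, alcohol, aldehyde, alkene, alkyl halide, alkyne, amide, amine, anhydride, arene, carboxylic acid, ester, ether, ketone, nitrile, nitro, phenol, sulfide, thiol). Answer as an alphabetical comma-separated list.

Working along the chain:
  H2NCO: –C(=O)NH2: carbonyl C bonded to C and to N → amide (the N is not a separate amine).
  CH(COBr): pendant –C(=O)X: carbonyl C bonded to C and halogen → acyl halide.
  CH(CH2NH2): pendant –CH2NH2: N on sp³ C, no adjacent C=O → amine.
  CH2OCH2: C–O–C with sp³ carbons on both sides and no adjacent C=O → ether.
  CH(CN): pendant –C≡N: nitrile.
  CH(CH2OCH3): pendant –CH2OCH3: C–O–C linkage → ether.
  CH(CH=CH2): pendant –CH=CH2: C=C double bond → alkene.
  CH2NH2: –NH2 on an sp³ carbon with no adjacent C=O → amine.

acyl halide, alkene, amide, amine, ether, nitrile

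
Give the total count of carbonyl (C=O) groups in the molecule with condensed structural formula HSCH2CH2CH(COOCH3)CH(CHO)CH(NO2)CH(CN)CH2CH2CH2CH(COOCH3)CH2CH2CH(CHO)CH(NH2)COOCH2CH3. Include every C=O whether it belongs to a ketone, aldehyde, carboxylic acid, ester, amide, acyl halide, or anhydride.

5

CH(COOCH3): ester, 1 C=O (running total 1).
CH(CHO): aldehyde, 1 C=O (running total 2).
CH(COOCH3): ester, 1 C=O (running total 3).
CH(CHO): aldehyde, 1 C=O (running total 4).
COOCH2CH3: ester, 1 C=O (running total 5).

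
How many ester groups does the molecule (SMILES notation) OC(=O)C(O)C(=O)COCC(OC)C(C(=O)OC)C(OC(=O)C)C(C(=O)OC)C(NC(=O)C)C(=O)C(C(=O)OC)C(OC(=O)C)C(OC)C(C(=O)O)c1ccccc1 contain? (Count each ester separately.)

Reading the structure from left to right:
  HOOC: –COOH: carbonyl C bonded to –OH and C → carboxylic acid (the –OH is not a separate alcohol).
  CH(OH): –OH on an sp³ carbon → alcohol (secondary).
  CO: –C(=O)– with carbon on both sides → ketone.
  CH2OCH2: C–O–C with sp³ carbons on both sides and no adjacent C=O → ether.
  CH(OCH3): pendant –OCH3: C–O–C with sp³ C, no adjacent C=O → ether.
  CH(COOCH3): pendant –COOCH3: carbonyl C bonded to C and –OCH3 → ester.
  CH(OCOCH3): pendant –OC(=O)CH3: an acyloxy group → ester.
  CH(COOCH3): pendant –COOCH3: carbonyl C bonded to C and –OCH3 → ester.
  CH(NHCOCH3): pendant –NHC(=O)CH3: N bonded to a carbonyl → amide (not amine).
  CO: –C(=O)– with carbon on both sides → ketone.
  CH(COOCH3): pendant –COOCH3: carbonyl C bonded to C and –OCH3 → ester.
  CH(OCOCH3): pendant –OC(=O)CH3: an acyloxy group → ester.
  CH(OCH3): pendant –OCH3: C–O–C with sp³ C, no adjacent C=O → ether.
  CH(COOH): pendant –COOH: carbonyl C bonded to C and –OH → carboxylic acid.
  C6H5: –C6H5 phenyl ring → arene.
Ester appears at: CH(COOCH3), CH(OCOCH3), CH(COOCH3), CH(COOCH3), CH(OCOCH3) → 5.

5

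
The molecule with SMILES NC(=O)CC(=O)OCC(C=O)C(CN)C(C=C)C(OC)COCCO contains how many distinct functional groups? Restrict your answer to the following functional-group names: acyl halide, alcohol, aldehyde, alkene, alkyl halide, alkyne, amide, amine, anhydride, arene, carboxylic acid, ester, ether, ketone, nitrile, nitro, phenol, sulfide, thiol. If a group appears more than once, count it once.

7

Reading the structure from left to right:
  H2NCO: –C(=O)NH2: carbonyl C bonded to C and to N → amide (the N is not a separate amine).
  CH2COOCH2: –C(=O)–O–C with C on the carbonyl side → ester.
  CH(CHO): pendant –CHO: carbonyl C bonded to C and H → aldehyde.
  CH(CH2NH2): pendant –CH2NH2: N on sp³ C, no adjacent C=O → amine.
  CH(CH=CH2): pendant –CH=CH2: C=C double bond → alkene.
  CH(OCH3): pendant –OCH3: C–O–C with sp³ C, no adjacent C=O → ether.
  CH2OCH2: C–O–C with sp³ carbons on both sides and no adjacent C=O → ether.
  CH2OH: –OH on an sp³ carbon → alcohol.
Distinct types present: alcohol, aldehyde, alkene, amide, amine, ester, ether.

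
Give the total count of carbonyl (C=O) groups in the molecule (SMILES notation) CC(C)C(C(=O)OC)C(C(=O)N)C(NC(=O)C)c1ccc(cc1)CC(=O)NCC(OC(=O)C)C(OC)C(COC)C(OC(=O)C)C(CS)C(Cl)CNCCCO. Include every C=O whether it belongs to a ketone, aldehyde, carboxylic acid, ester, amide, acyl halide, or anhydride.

6

CH(COOCH3): ester, 1 C=O (running total 1).
CH(CONH2): amide, 1 C=O (running total 2).
CH(NHCOCH3): amide, 1 C=O (running total 3).
CH2CONHCH2: amide, 1 C=O (running total 4).
CH(OCOCH3): ester, 1 C=O (running total 5).
CH(OCOCH3): ester, 1 C=O (running total 6).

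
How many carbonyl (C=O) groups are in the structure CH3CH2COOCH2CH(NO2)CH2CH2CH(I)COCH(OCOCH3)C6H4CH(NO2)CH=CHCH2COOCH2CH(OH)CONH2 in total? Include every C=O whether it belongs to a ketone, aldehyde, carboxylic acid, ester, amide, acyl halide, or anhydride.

5

CH2COOCH2: ester, 1 C=O (running total 1).
CO: ketone, 1 C=O (running total 2).
CH(OCOCH3): ester, 1 C=O (running total 3).
CH2COOCH2: ester, 1 C=O (running total 4).
CONH2: amide, 1 C=O (running total 5).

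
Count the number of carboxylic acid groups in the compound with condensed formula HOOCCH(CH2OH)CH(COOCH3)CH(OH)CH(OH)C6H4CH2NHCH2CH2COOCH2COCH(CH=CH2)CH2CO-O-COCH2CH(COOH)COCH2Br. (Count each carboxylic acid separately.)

2

–COOH: carbonyl C bonded to –OH and C → carboxylic acid (the –OH is not a separate alcohol).
pendant –CH2OH on an sp³ backbone C → alcohol.
pendant –COOCH3: carbonyl C bonded to C and –OCH3 → ester.
–OH on an sp³ carbon → alcohol (secondary).
–OH on an sp³ carbon → alcohol (secondary).
para-disubstituted benzene ring → arene.
C–N–C with sp³ carbons and no adjacent C=O → amine (secondary).
–C(=O)–O–C with C on the carbonyl side → ester.
–C(=O)– with carbon on both sides → ketone.
pendant –CH=CH2: C=C double bond → alkene.
two acyl groups sharing one oxygen, –C(=O)–O–C(=O)– → anhydride.
pendant –COOH: carbonyl C bonded to C and –OH → carboxylic acid.
–C(=O)– with carbon on both sides → ketone.
halogen on an sp³ carbon → alkyl halide.
Carboxylic acid appears at: HOOC, CH(COOH) → 2.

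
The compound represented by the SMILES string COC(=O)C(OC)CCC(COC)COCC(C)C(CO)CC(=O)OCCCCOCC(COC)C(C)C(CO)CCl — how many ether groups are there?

5

Working along the chain:
  CH3OOC: CH3O–C(=O)–: carbonyl C bonded to C and to –OCH3 → ester (not ketone + ether).
  CH(OCH3): pendant –OCH3: C–O–C with sp³ C, no adjacent C=O → ether.
  CH(CH2OCH3): pendant –CH2OCH3: C–O–C linkage → ether.
  CH2OCH2: C–O–C with sp³ carbons on both sides and no adjacent C=O → ether.
  CH(CH2OH): pendant –CH2OH on an sp³ backbone C → alcohol.
  CH2COOCH2: –C(=O)–O–C with C on the carbonyl side → ester.
  CH2OCH2: C–O–C with sp³ carbons on both sides and no adjacent C=O → ether.
  CH(CH2OCH3): pendant –CH2OCH3: C–O–C linkage → ether.
  CH(CH2OH): pendant –CH2OH on an sp³ backbone C → alcohol.
  CH2Cl: halogen on an sp³ carbon → alkyl halide.
Ether appears at: CH(OCH3), CH(CH2OCH3), CH2OCH2, CH2OCH2, CH(CH2OCH3) → 5.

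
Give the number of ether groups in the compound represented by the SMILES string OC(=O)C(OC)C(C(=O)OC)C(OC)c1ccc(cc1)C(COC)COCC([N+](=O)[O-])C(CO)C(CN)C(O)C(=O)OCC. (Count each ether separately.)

–COOH: carbonyl C bonded to –OH and C → carboxylic acid (the –OH is not a separate alcohol).
pendant –OCH3: C–O–C with sp³ C, no adjacent C=O → ether.
pendant –COOCH3: carbonyl C bonded to C and –OCH3 → ester.
pendant –OCH3: C–O–C with sp³ C, no adjacent C=O → ether.
para-disubstituted benzene ring → arene.
pendant –CH2OCH3: C–O–C linkage → ether.
C–O–C with sp³ carbons on both sides and no adjacent C=O → ether.
–NO2 on an sp³ carbon → nitro (the N=O is not a carbonyl).
pendant –CH2OH on an sp³ backbone C → alcohol.
pendant –CH2NH2: N on sp³ C, no adjacent C=O → amine.
–OH on an sp³ carbon → alcohol (secondary).
–C(=O)OCH2CH3: carbonyl C bonded to C and to –OEt → ester.
Ether appears at: CH(OCH3), CH(OCH3), CH(CH2OCH3), CH2OCH2 → 4.

4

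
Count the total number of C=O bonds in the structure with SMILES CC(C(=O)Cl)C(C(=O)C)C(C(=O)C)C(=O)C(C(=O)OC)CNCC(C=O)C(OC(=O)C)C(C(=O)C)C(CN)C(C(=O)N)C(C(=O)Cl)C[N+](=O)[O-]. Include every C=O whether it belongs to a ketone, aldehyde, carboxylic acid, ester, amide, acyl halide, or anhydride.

10

CH(COCl): acyl halide, 1 C=O (running total 1).
CH(COCH3): ketone, 1 C=O (running total 2).
CH(COCH3): ketone, 1 C=O (running total 3).
CO: ketone, 1 C=O (running total 4).
CH(COOCH3): ester, 1 C=O (running total 5).
CH(CHO): aldehyde, 1 C=O (running total 6).
CH(OCOCH3): ester, 1 C=O (running total 7).
CH(COCH3): ketone, 1 C=O (running total 8).
CH(CONH2): amide, 1 C=O (running total 9).
CH(COCl): acyl halide, 1 C=O (running total 10).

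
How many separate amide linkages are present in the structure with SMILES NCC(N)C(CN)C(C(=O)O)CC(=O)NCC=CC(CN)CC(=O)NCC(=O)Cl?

2

–NH2 on an sp³ carbon with no adjacent C=O → amine.
–NH2 on an sp³ carbon with no adjacent C=O → amine.
pendant –CH2NH2: N on sp³ C, no adjacent C=O → amine.
pendant –COOH: carbonyl C bonded to C and –OH → carboxylic acid.
–C(=O)–N– linkage → amide (the N is not an amine).
C=C double bond → alkene.
pendant –CH2NH2: N on sp³ C, no adjacent C=O → amine.
–C(=O)–N– linkage → amide (the N is not an amine).
–C(=O)Cl: carbonyl C bonded to C and to a halogen → acyl halide (not alkyl halide).
Amide appears at: CH2CONHCH2, CH2CONHCH2 → 2.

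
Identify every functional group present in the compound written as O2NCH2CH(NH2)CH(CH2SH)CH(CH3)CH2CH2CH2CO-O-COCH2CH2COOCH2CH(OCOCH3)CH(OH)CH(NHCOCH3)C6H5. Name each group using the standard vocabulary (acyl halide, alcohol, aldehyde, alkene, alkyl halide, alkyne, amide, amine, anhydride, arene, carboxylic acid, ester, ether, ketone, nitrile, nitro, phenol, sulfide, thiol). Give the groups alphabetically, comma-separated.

–NO2 on carbon → nitro group.
–NH2 on an sp³ carbon with no adjacent C=O → amine.
pendant –CH2SH → thiol.
two acyl groups sharing one oxygen, –C(=O)–O–C(=O)– → anhydride.
–C(=O)–O–C with C on the carbonyl side → ester.
pendant –OC(=O)CH3: an acyloxy group → ester.
–OH on an sp³ carbon → alcohol (secondary).
pendant –NHC(=O)CH3: N bonded to a carbonyl → amide (not amine).
–C6H5 phenyl ring → arene.

alcohol, amide, amine, anhydride, arene, ester, nitro, thiol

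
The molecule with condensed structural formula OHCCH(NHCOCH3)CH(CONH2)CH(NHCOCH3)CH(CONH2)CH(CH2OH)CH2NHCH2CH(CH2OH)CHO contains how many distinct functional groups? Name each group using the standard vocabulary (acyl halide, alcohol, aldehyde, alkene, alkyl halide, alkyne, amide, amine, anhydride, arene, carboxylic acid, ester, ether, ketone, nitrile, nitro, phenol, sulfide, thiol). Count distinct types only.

terminal –CHO: carbonyl C bonded to H and C → aldehyde.
pendant –NHC(=O)CH3: N bonded to a carbonyl → amide (not amine).
pendant –CONH2: carbonyl C bonded to C and N → amide.
pendant –NHC(=O)CH3: N bonded to a carbonyl → amide (not amine).
pendant –CONH2: carbonyl C bonded to C and N → amide.
pendant –CH2OH on an sp³ backbone C → alcohol.
C–N–C with sp³ carbons and no adjacent C=O → amine (secondary).
pendant –CH2OH on an sp³ backbone C → alcohol.
terminal –CHO: carbonyl C bonded to H and C → aldehyde.
Distinct types present: alcohol, aldehyde, amide, amine.

4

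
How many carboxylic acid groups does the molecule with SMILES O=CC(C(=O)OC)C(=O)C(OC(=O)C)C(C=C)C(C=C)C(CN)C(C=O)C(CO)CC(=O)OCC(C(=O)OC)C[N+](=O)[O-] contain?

Taking each segment in turn:
  OHC: terminal –CHO: carbonyl C bonded to H and C → aldehyde.
  CH(COOCH3): pendant –COOCH3: carbonyl C bonded to C and –OCH3 → ester.
  CO: –C(=O)– with carbon on both sides → ketone.
  CH(OCOCH3): pendant –OC(=O)CH3: an acyloxy group → ester.
  CH(CH=CH2): pendant –CH=CH2: C=C double bond → alkene.
  CH(CH=CH2): pendant –CH=CH2: C=C double bond → alkene.
  CH(CH2NH2): pendant –CH2NH2: N on sp³ C, no adjacent C=O → amine.
  CH(CHO): pendant –CHO: carbonyl C bonded to C and H → aldehyde.
  CH(CH2OH): pendant –CH2OH on an sp³ backbone C → alcohol.
  CH2COOCH2: –C(=O)–O–C with C on the carbonyl side → ester.
  CH(COOCH3): pendant –COOCH3: carbonyl C bonded to C and –OCH3 → ester.
  CH2NO2: –NO2 on carbon → nitro group.
No segment is a carboxylic acid: OHC is aldehyde, not carboxylic acid; CH(COOCH3) is ester, not carboxylic acid; CH(OCOCH3) is ester, not carboxylic acid. → 0.

0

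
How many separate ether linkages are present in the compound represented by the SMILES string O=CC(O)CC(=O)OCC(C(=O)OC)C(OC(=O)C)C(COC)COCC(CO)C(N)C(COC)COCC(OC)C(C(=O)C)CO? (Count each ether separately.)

5

Reading the structure from left to right:
  OHC: terminal –CHO: carbonyl C bonded to H and C → aldehyde.
  CH(OH): –OH on an sp³ carbon → alcohol (secondary).
  CH2COOCH2: –C(=O)–O–C with C on the carbonyl side → ester.
  CH(COOCH3): pendant –COOCH3: carbonyl C bonded to C and –OCH3 → ester.
  CH(OCOCH3): pendant –OC(=O)CH3: an acyloxy group → ester.
  CH(CH2OCH3): pendant –CH2OCH3: C–O–C linkage → ether.
  CH2OCH2: C–O–C with sp³ carbons on both sides and no adjacent C=O → ether.
  CH(CH2OH): pendant –CH2OH on an sp³ backbone C → alcohol.
  CH(NH2): –NH2 on an sp³ carbon with no adjacent C=O → amine.
  CH(CH2OCH3): pendant –CH2OCH3: C–O–C linkage → ether.
  CH2OCH2: C–O–C with sp³ carbons on both sides and no adjacent C=O → ether.
  CH(OCH3): pendant –OCH3: C–O–C with sp³ C, no adjacent C=O → ether.
  CH(COCH3): pendant –COCH3: carbonyl C bonded to two carbons → ketone.
  CH2OH: –OH on an sp³ carbon → alcohol.
Ether appears at: CH(CH2OCH3), CH2OCH2, CH(CH2OCH3), CH2OCH2, CH(OCH3) → 5.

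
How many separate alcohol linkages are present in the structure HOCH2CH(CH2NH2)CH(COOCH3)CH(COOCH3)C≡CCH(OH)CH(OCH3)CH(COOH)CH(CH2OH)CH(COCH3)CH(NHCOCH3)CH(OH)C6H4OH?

Taking each segment in turn:
  HOCH2: HO– on an sp³ carbon → alcohol.
  CH(CH2NH2): pendant –CH2NH2: N on sp³ C, no adjacent C=O → amine.
  CH(COOCH3): pendant –COOCH3: carbonyl C bonded to C and –OCH3 → ester.
  CH(COOCH3): pendant –COOCH3: carbonyl C bonded to C and –OCH3 → ester.
  C≡C: C≡C triple bond → alkyne.
  CH(OH): –OH on an sp³ carbon → alcohol (secondary).
  CH(OCH3): pendant –OCH3: C–O–C with sp³ C, no adjacent C=O → ether.
  CH(COOH): pendant –COOH: carbonyl C bonded to C and –OH → carboxylic acid.
  CH(CH2OH): pendant –CH2OH on an sp³ backbone C → alcohol.
  CH(COCH3): pendant –COCH3: carbonyl C bonded to two carbons → ketone.
  CH(NHCOCH3): pendant –NHC(=O)CH3: N bonded to a carbonyl → amide (not amine).
  CH(OH): –OH on an sp³ carbon → alcohol (secondary).
  C6H4OH: –OH attached directly to an aromatic ring → phenol (not alcohol); the ring itself is an arene.
Alcohol appears at: HOCH2, CH(OH), CH(CH2OH), CH(OH) → 4.

4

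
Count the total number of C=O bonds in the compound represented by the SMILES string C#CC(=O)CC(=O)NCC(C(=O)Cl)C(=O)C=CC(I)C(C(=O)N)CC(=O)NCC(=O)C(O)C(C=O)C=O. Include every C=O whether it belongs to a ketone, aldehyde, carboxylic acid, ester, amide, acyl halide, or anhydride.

CO: ketone, 1 C=O (running total 1).
CH2CONHCH2: amide, 1 C=O (running total 2).
CH(COCl): acyl halide, 1 C=O (running total 3).
CO: ketone, 1 C=O (running total 4).
CH(CONH2): amide, 1 C=O (running total 5).
CH2CONHCH2: amide, 1 C=O (running total 6).
CO: ketone, 1 C=O (running total 7).
CH(CHO): aldehyde, 1 C=O (running total 8).
CHO: aldehyde, 1 C=O (running total 9).

9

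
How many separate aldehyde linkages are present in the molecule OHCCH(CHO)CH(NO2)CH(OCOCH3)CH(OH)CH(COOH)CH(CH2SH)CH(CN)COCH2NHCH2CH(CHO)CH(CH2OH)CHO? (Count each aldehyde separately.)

Reading the structure from left to right:
  OHC: terminal –CHO: carbonyl C bonded to H and C → aldehyde.
  CH(CHO): pendant –CHO: carbonyl C bonded to C and H → aldehyde.
  CH(NO2): –NO2 on an sp³ carbon → nitro (the N=O is not a carbonyl).
  CH(OCOCH3): pendant –OC(=O)CH3: an acyloxy group → ester.
  CH(OH): –OH on an sp³ carbon → alcohol (secondary).
  CH(COOH): pendant –COOH: carbonyl C bonded to C and –OH → carboxylic acid.
  CH(CH2SH): pendant –CH2SH → thiol.
  CH(CN): pendant –C≡N: nitrile.
  CO: –C(=O)– with carbon on both sides → ketone.
  CH2NHCH2: C–N–C with sp³ carbons and no adjacent C=O → amine (secondary).
  CH(CHO): pendant –CHO: carbonyl C bonded to C and H → aldehyde.
  CH(CH2OH): pendant –CH2OH on an sp³ backbone C → alcohol.
  CHO: terminal –CHO: carbonyl C bonded to H and C → aldehyde.
Aldehyde appears at: OHC, CH(CHO), CH(CHO), CHO → 4.

4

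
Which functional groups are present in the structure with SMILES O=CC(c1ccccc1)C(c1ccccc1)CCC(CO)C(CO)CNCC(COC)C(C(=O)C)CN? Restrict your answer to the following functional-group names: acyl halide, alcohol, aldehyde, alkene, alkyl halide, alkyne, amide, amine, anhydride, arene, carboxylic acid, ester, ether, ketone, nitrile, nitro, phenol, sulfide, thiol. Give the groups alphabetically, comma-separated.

Working along the chain:
  OHC: terminal –CHO: carbonyl C bonded to H and C → aldehyde.
  CH(C6H5): pendant –C6H5: benzene ring → arene.
  CH(C6H5): pendant –C6H5: benzene ring → arene.
  CH(CH2OH): pendant –CH2OH on an sp³ backbone C → alcohol.
  CH(CH2OH): pendant –CH2OH on an sp³ backbone C → alcohol.
  CH2NHCH2: C–N–C with sp³ carbons and no adjacent C=O → amine (secondary).
  CH(CH2OCH3): pendant –CH2OCH3: C–O–C linkage → ether.
  CH(COCH3): pendant –COCH3: carbonyl C bonded to two carbons → ketone.
  CH2NH2: –NH2 on an sp³ carbon with no adjacent C=O → amine.

alcohol, aldehyde, amine, arene, ether, ketone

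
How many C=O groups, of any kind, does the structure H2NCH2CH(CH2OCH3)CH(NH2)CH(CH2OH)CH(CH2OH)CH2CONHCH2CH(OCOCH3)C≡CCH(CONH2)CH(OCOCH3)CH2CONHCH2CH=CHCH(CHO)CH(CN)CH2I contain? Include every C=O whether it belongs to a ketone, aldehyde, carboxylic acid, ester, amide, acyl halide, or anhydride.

6

CH2CONHCH2: amide, 1 C=O (running total 1).
CH(OCOCH3): ester, 1 C=O (running total 2).
CH(CONH2): amide, 1 C=O (running total 3).
CH(OCOCH3): ester, 1 C=O (running total 4).
CH2CONHCH2: amide, 1 C=O (running total 5).
CH(CHO): aldehyde, 1 C=O (running total 6).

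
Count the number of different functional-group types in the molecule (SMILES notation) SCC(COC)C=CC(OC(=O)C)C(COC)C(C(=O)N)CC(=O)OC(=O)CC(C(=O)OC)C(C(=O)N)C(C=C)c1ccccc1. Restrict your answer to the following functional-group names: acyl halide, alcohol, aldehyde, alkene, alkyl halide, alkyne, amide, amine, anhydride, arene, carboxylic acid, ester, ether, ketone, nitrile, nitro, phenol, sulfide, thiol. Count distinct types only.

–SH on an sp³ carbon → thiol.
pendant –CH2OCH3: C–O–C linkage → ether.
C=C double bond → alkene.
pendant –OC(=O)CH3: an acyloxy group → ester.
pendant –CH2OCH3: C–O–C linkage → ether.
pendant –CONH2: carbonyl C bonded to C and N → amide.
two acyl groups sharing one oxygen, –C(=O)–O–C(=O)– → anhydride.
pendant –COOCH3: carbonyl C bonded to C and –OCH3 → ester.
pendant –CONH2: carbonyl C bonded to C and N → amide.
pendant –CH=CH2: C=C double bond → alkene.
–C6H5 phenyl ring → arene.
Distinct types present: alkene, amide, anhydride, arene, ester, ether, thiol.

7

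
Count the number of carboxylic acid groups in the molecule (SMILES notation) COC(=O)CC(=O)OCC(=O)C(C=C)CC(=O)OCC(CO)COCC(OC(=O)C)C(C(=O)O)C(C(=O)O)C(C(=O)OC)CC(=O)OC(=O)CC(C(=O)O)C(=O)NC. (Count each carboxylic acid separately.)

3

Reading the structure from left to right:
  CH3OOC: CH3O–C(=O)–: carbonyl C bonded to C and to –OCH3 → ester (not ketone + ether).
  CH2COOCH2: –C(=O)–O–C with C on the carbonyl side → ester.
  CO: –C(=O)– with carbon on both sides → ketone.
  CH(CH=CH2): pendant –CH=CH2: C=C double bond → alkene.
  CH2COOCH2: –C(=O)–O–C with C on the carbonyl side → ester.
  CH(CH2OH): pendant –CH2OH on an sp³ backbone C → alcohol.
  CH2OCH2: C–O–C with sp³ carbons on both sides and no adjacent C=O → ether.
  CH(OCOCH3): pendant –OC(=O)CH3: an acyloxy group → ester.
  CH(COOH): pendant –COOH: carbonyl C bonded to C and –OH → carboxylic acid.
  CH(COOH): pendant –COOH: carbonyl C bonded to C and –OH → carboxylic acid.
  CH(COOCH3): pendant –COOCH3: carbonyl C bonded to C and –OCH3 → ester.
  CH2CO-O-COCH2: two acyl groups sharing one oxygen, –C(=O)–O–C(=O)– → anhydride.
  CH(COOH): pendant –COOH: carbonyl C bonded to C and –OH → carboxylic acid.
  CONHCH3: –C(=O)NHCH3: carbonyl C bonded to C and to N → amide (the N is not an amine).
Carboxylic acid appears at: CH(COOH), CH(COOH), CH(COOH) → 3.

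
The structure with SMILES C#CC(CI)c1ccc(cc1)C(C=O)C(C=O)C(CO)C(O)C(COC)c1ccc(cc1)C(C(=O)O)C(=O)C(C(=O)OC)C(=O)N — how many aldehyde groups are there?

Reading the structure from left to right:
  HC≡C: C≡C triple bond → alkyne.
  CH(CH2I): pendant –CH2X: halogen on sp³ carbon → alkyl halide.
  C6H4: para-disubstituted benzene ring → arene.
  CH(CHO): pendant –CHO: carbonyl C bonded to C and H → aldehyde.
  CH(CHO): pendant –CHO: carbonyl C bonded to C and H → aldehyde.
  CH(CH2OH): pendant –CH2OH on an sp³ backbone C → alcohol.
  CH(OH): –OH on an sp³ carbon → alcohol (secondary).
  CH(CH2OCH3): pendant –CH2OCH3: C–O–C linkage → ether.
  C6H4: para-disubstituted benzene ring → arene.
  CH(COOH): pendant –COOH: carbonyl C bonded to C and –OH → carboxylic acid.
  CO: –C(=O)– with carbon on both sides → ketone.
  CH(COOCH3): pendant –COOCH3: carbonyl C bonded to C and –OCH3 → ester.
  CONH2: –C(=O)NH2: carbonyl C bonded to C and to N → amide (the N is not a separate amine).
Aldehyde appears at: CH(CHO), CH(CHO) → 2.

2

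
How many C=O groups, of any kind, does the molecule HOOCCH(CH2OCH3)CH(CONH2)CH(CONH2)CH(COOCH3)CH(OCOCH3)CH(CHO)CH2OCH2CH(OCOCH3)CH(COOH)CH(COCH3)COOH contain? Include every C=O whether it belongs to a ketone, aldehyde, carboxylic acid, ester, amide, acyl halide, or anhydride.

10

HOOC: carboxylic acid, 1 C=O (running total 1).
CH(CONH2): amide, 1 C=O (running total 2).
CH(CONH2): amide, 1 C=O (running total 3).
CH(COOCH3): ester, 1 C=O (running total 4).
CH(OCOCH3): ester, 1 C=O (running total 5).
CH(CHO): aldehyde, 1 C=O (running total 6).
CH(OCOCH3): ester, 1 C=O (running total 7).
CH(COOH): carboxylic acid, 1 C=O (running total 8).
CH(COCH3): ketone, 1 C=O (running total 9).
COOH: carboxylic acid, 1 C=O (running total 10).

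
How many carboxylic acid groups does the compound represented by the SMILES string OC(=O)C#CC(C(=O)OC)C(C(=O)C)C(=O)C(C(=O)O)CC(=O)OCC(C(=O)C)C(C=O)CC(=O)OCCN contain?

2

–COOH: carbonyl C bonded to –OH and C → carboxylic acid (the –OH is not a separate alcohol).
C≡C triple bond → alkyne.
pendant –COOCH3: carbonyl C bonded to C and –OCH3 → ester.
pendant –COCH3: carbonyl C bonded to two carbons → ketone.
–C(=O)– with carbon on both sides → ketone.
pendant –COOH: carbonyl C bonded to C and –OH → carboxylic acid.
–C(=O)–O–C with C on the carbonyl side → ester.
pendant –COCH3: carbonyl C bonded to two carbons → ketone.
pendant –CHO: carbonyl C bonded to C and H → aldehyde.
–C(=O)–O–C with C on the carbonyl side → ester.
–NH2 on an sp³ carbon with no adjacent C=O → amine.
Carboxylic acid appears at: HOOC, CH(COOH) → 2.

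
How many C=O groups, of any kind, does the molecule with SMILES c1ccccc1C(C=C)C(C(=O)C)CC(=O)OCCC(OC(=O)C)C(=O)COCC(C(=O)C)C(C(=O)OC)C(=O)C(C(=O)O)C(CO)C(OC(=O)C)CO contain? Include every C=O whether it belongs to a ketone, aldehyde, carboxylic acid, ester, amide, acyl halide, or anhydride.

CH(COCH3): ketone, 1 C=O (running total 1).
CH2COOCH2: ester, 1 C=O (running total 2).
CH(OCOCH3): ester, 1 C=O (running total 3).
CO: ketone, 1 C=O (running total 4).
CH(COCH3): ketone, 1 C=O (running total 5).
CH(COOCH3): ester, 1 C=O (running total 6).
CO: ketone, 1 C=O (running total 7).
CH(COOH): carboxylic acid, 1 C=O (running total 8).
CH(OCOCH3): ester, 1 C=O (running total 9).

9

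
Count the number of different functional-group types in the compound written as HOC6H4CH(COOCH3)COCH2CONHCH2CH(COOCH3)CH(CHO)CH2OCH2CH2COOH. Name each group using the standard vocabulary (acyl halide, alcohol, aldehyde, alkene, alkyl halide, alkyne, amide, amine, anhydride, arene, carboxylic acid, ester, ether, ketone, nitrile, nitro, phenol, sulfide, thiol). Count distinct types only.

8

–OH attached directly to an aromatic ring → phenol (not alcohol); the ring itself is an arene.
pendant –COOCH3: carbonyl C bonded to C and –OCH3 → ester.
–C(=O)– with carbon on both sides → ketone.
–C(=O)–N– linkage → amide (the N is not an amine).
pendant –COOCH3: carbonyl C bonded to C and –OCH3 → ester.
pendant –CHO: carbonyl C bonded to C and H → aldehyde.
C–O–C with sp³ carbons on both sides and no adjacent C=O → ether.
–COOH: carbonyl C bonded to –OH and C → carboxylic acid (the –OH is not a separate alcohol).
Distinct types present: aldehyde, amide, arene, carboxylic acid, ester, ether, ketone, phenol.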